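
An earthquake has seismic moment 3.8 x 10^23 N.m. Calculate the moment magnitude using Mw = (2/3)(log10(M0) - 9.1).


log10(M0) = log10(3.8 x 10^23) = 23.5798
Mw = 2/3 * (23.5798 - 9.1)
= 2/3 * 14.4798
= 9.65

9.65


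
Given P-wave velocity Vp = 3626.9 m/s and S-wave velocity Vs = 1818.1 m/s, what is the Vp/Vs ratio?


Vp/Vs = 3626.9 / 1818.1
= 1.9949

1.9949


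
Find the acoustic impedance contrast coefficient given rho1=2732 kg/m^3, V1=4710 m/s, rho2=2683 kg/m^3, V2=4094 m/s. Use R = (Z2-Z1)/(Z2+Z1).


Z1 = 2732 * 4710 = 12867720
Z2 = 2683 * 4094 = 10984202
R = (10984202 - 12867720) / (10984202 + 12867720) = -1883518 / 23851922 = -0.079

-0.079


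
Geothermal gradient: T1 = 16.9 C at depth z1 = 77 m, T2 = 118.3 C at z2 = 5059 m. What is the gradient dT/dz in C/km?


dT = 118.3 - 16.9 = 101.4 C
dz = 5059 - 77 = 4982 m
gradient = dT/dz * 1000 = 101.4/4982 * 1000 = 20.3533 C/km

20.3533


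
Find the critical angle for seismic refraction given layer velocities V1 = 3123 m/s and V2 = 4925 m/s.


V1/V2 = 3123/4925 = 0.634112
theta_c = arcsin(0.634112) = 39.3541 degrees

39.3541


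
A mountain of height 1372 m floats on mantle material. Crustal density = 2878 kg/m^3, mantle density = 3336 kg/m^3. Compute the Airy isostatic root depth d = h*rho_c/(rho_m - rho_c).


rho_m - rho_c = 3336 - 2878 = 458
d = 1372 * 2878 / 458
= 3948616 / 458
= 8621.43 m

8621.43


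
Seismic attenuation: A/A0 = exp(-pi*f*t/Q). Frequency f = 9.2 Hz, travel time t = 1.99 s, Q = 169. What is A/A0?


pi*f*t/Q = pi*9.2*1.99/169 = 0.340333
A/A0 = exp(-0.340333) = 0.711533

0.711533


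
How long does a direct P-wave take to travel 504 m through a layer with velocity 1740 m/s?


t = x / V
= 504 / 1740
= 0.2897 s

0.2897


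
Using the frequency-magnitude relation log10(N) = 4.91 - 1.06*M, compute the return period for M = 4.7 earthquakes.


log10(N) = 4.91 - 1.06*4.7 = -0.072
N = 10^-0.072 = 0.847227
T = 1/N = 1/0.847227 = 1.1803 years

1.1803


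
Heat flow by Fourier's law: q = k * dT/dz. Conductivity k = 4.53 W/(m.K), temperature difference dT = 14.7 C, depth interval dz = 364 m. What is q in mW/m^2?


q = k * dT / dz * 1000
= 4.53 * 14.7 / 364 * 1000
= 0.182942 * 1000
= 182.9423 mW/m^2

182.9423


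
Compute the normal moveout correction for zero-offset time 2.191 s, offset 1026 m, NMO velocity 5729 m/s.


x/Vnmo = 1026/5729 = 0.179089
(x/Vnmo)^2 = 0.032073
t0^2 = 4.800481
sqrt(4.800481 + 0.032073) = 2.198307
dt = 2.198307 - 2.191 = 0.007307

0.007307


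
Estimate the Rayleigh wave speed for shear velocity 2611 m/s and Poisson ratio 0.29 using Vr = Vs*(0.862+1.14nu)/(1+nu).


Numerator factor = 0.862 + 1.14*0.29 = 1.1926
Denominator = 1 + 0.29 = 1.29
Vr = 2611 * 1.1926 / 1.29 = 2413.86 m/s

2413.86


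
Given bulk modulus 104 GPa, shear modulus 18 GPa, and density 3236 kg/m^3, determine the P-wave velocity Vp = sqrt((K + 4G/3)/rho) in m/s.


First compute the effective modulus:
K + 4G/3 = 104e9 + 4*18e9/3 = 128000000000.0 Pa
Then divide by density:
128000000000.0 / 3236 = 39555006.1805 Pa/(kg/m^3)
Take the square root:
Vp = sqrt(39555006.1805) = 6289.28 m/s

6289.28


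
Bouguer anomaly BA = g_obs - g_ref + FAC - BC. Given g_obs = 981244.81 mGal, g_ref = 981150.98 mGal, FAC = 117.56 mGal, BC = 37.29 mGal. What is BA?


BA = g_obs - g_ref + FAC - BC
= 981244.81 - 981150.98 + 117.56 - 37.29
= 174.1 mGal

174.1


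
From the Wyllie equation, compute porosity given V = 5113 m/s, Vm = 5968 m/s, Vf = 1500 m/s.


1/V - 1/Vm = 1/5113 - 1/5968 = 2.802e-05
1/Vf - 1/Vm = 1/1500 - 1/5968 = 0.00049911
phi = 2.802e-05 / 0.00049911 = 0.0561

0.0561


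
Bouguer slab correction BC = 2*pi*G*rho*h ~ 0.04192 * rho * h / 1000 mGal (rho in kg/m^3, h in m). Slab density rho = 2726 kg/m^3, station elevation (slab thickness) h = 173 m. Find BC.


BC = 0.04192 * rho * h / 1000
= 0.04192 * 2726 * 173 / 1000
= 19.7694 mGal

19.7694


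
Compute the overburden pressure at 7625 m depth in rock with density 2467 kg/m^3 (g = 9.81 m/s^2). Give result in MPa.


P = rho * g * z / 1e6
= 2467 * 9.81 * 7625 / 1e6
= 184534683.75 / 1e6
= 184.5347 MPa

184.5347


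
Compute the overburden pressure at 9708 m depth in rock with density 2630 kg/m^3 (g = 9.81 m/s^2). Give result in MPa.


P = rho * g * z / 1e6
= 2630 * 9.81 * 9708 / 1e6
= 250469312.4 / 1e6
= 250.4693 MPa

250.4693


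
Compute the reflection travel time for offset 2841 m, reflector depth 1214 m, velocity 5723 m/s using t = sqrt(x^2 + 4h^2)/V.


x^2 + 4h^2 = 2841^2 + 4*1214^2 = 8071281 + 5895184 = 13966465
sqrt(13966465) = 3737.1734
t = 3737.1734 / 5723 = 0.653 s

0.653


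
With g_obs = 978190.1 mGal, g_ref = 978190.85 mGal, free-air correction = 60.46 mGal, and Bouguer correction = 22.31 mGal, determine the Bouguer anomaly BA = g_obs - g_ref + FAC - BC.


BA = g_obs - g_ref + FAC - BC
= 978190.1 - 978190.85 + 60.46 - 22.31
= 37.4 mGal

37.4


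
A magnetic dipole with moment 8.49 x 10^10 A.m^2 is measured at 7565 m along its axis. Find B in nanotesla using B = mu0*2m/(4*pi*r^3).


m = 8.49 x 10^10 = 84900000000 A.m^2
2m = 169800000000 A.m^2
r^3 = 7565^3 = 432939087125
B = (4pi*10^-7) * 169800000000 / (4*pi * 432939087125) * 1e9
= 213376.973032 / 5440473022255.09 * 1e9
= 39.2203 nT

39.2203


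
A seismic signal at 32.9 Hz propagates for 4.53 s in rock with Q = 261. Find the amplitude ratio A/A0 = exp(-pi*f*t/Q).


pi*f*t/Q = pi*32.9*4.53/261 = 1.793922
A/A0 = exp(-1.793922) = 0.166307

0.166307


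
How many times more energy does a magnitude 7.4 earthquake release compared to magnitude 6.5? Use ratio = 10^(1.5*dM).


M2 - M1 = 7.4 - 6.5 = 0.9
1.5 * 0.9 = 1.35
ratio = 10^1.35 = 22.39

22.39


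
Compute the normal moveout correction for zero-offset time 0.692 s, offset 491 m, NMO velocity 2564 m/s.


x/Vnmo = 491/2564 = 0.191498
(x/Vnmo)^2 = 0.036671
t0^2 = 0.478864
sqrt(0.478864 + 0.036671) = 0.718008
dt = 0.718008 - 0.692 = 0.026008

0.026008


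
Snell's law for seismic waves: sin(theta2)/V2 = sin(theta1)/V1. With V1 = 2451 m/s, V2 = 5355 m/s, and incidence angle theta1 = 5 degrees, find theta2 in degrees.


sin(theta1) = sin(5 deg) = 0.087156
sin(theta2) = V2/V1 * sin(theta1) = 5355/2451 * 0.087156 = 0.19042
theta2 = arcsin(0.19042) = 10.9773 degrees

10.9773


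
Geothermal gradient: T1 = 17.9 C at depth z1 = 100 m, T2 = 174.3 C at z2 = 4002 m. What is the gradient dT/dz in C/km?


dT = 174.3 - 17.9 = 156.4 C
dz = 4002 - 100 = 3902 m
gradient = dT/dz * 1000 = 156.4/3902 * 1000 = 40.082 C/km

40.082


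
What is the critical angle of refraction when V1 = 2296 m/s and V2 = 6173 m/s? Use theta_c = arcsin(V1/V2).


V1/V2 = 2296/6173 = 0.371942
theta_c = arcsin(0.371942) = 21.8355 degrees

21.8355


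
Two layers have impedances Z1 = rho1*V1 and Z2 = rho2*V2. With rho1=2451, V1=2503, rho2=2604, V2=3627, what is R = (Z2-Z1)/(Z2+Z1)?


Z1 = 2451 * 2503 = 6134853
Z2 = 2604 * 3627 = 9444708
R = (9444708 - 6134853) / (9444708 + 6134853) = 3309855 / 15579561 = 0.2124

0.2124


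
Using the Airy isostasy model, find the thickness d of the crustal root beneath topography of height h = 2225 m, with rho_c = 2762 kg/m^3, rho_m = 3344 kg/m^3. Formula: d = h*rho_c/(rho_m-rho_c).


rho_m - rho_c = 3344 - 2762 = 582
d = 2225 * 2762 / 582
= 6145450 / 582
= 10559.19 m

10559.19


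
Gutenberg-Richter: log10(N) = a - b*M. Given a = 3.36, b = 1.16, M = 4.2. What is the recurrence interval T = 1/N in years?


log10(N) = 3.36 - 1.16*4.2 = -1.512
N = 10^-1.512 = 0.030761
T = 1/N = 1/0.030761 = 32.5087 years

32.5087


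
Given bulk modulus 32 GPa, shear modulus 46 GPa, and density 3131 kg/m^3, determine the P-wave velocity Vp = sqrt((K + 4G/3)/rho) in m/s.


First compute the effective modulus:
K + 4G/3 = 32e9 + 4*46e9/3 = 93333333333.33 Pa
Then divide by density:
93333333333.33 / 3131 = 29809432.5562 Pa/(kg/m^3)
Take the square root:
Vp = sqrt(29809432.5562) = 5459.8 m/s

5459.8


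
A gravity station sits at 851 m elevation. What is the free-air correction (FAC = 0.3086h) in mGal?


FAC = 0.3086 * h
= 0.3086 * 851
= 262.6186 mGal

262.6186


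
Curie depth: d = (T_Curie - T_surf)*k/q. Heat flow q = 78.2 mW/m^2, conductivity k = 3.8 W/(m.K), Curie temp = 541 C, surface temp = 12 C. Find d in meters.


T_Curie - T_surf = 541 - 12 = 529 C
Convert q to W/m^2: 78.2 mW/m^2 = 0.0782 W/m^2
d = 529 * 3.8 / 0.0782 = 25705.88 m

25705.88


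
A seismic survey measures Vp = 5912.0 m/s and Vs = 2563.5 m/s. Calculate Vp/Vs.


Vp/Vs = 5912.0 / 2563.5
= 2.3062

2.3062


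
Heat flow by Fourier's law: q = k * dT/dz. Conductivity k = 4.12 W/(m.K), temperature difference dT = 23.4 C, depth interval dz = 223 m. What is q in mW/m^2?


q = k * dT / dz * 1000
= 4.12 * 23.4 / 223 * 1000
= 0.432323 * 1000
= 432.3229 mW/m^2

432.3229


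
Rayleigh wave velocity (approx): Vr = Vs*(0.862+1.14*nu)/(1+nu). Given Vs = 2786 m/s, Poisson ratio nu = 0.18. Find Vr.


Numerator factor = 0.862 + 1.14*0.18 = 1.0672
Denominator = 1 + 0.18 = 1.18
Vr = 2786 * 1.0672 / 1.18 = 2519.68 m/s

2519.68


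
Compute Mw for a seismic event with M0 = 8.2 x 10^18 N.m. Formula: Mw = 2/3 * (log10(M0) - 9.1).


log10(M0) = log10(8.2 x 10^18) = 18.9138
Mw = 2/3 * (18.9138 - 9.1)
= 2/3 * 9.8138
= 6.54

6.54


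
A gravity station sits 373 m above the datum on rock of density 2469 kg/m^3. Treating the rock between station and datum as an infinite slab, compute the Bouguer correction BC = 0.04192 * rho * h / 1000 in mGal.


BC = 0.04192 * rho * h / 1000
= 0.04192 * 2469 * 373 / 1000
= 38.6057 mGal

38.6057


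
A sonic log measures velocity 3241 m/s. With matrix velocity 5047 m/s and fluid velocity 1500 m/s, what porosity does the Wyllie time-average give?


1/V - 1/Vm = 1/3241 - 1/5047 = 0.00011041
1/Vf - 1/Vm = 1/1500 - 1/5047 = 0.00046853
phi = 0.00011041 / 0.00046853 = 0.2357

0.2357


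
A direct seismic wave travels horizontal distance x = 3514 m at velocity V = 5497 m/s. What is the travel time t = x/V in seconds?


t = x / V
= 3514 / 5497
= 0.6393 s

0.6393


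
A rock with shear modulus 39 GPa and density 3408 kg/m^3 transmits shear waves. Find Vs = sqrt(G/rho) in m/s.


Convert G to Pa: G = 39e9 Pa
Compute G/rho = 39e9 / 3408 = 11443661.9718
Vs = sqrt(11443661.9718) = 3382.85 m/s

3382.85


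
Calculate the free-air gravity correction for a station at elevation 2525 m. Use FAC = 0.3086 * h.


FAC = 0.3086 * h
= 0.3086 * 2525
= 779.215 mGal

779.215


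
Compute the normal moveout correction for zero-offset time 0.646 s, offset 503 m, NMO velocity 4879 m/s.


x/Vnmo = 503/4879 = 0.103095
(x/Vnmo)^2 = 0.010629
t0^2 = 0.417316
sqrt(0.417316 + 0.010629) = 0.654175
dt = 0.654175 - 0.646 = 0.008175

0.008175


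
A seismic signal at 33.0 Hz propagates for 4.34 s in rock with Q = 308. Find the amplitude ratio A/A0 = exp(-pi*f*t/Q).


pi*f*t/Q = pi*33.0*4.34/308 = 1.460841
A/A0 = exp(-1.460841) = 0.232041

0.232041


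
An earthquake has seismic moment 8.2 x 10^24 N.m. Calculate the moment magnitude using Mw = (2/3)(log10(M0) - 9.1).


log10(M0) = log10(8.2 x 10^24) = 24.9138
Mw = 2/3 * (24.9138 - 9.1)
= 2/3 * 15.8138
= 10.54

10.54


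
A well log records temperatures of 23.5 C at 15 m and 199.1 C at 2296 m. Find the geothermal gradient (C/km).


dT = 199.1 - 23.5 = 175.6 C
dz = 2296 - 15 = 2281 m
gradient = dT/dz * 1000 = 175.6/2281 * 1000 = 76.9838 C/km

76.9838


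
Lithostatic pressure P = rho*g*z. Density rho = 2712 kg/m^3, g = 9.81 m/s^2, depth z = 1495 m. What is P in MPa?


P = rho * g * z / 1e6
= 2712 * 9.81 * 1495 / 1e6
= 39774056.4 / 1e6
= 39.7741 MPa

39.7741


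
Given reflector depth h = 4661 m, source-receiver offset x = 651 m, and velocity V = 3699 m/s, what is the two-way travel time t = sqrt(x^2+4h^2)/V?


x^2 + 4h^2 = 651^2 + 4*4661^2 = 423801 + 86899684 = 87323485
sqrt(87323485) = 9344.7036
t = 9344.7036 / 3699 = 2.5263 s

2.5263


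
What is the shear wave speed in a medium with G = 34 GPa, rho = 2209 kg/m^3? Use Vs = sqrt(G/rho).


Convert G to Pa: G = 34e9 Pa
Compute G/rho = 34e9 / 2209 = 15391579.9004
Vs = sqrt(15391579.9004) = 3923.21 m/s

3923.21


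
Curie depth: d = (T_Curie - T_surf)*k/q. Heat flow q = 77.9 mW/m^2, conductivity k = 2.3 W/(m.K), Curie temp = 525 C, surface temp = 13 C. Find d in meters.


T_Curie - T_surf = 525 - 13 = 512 C
Convert q to W/m^2: 77.9 mW/m^2 = 0.0779 W/m^2
d = 512 * 2.3 / 0.0779 = 15116.82 m

15116.82


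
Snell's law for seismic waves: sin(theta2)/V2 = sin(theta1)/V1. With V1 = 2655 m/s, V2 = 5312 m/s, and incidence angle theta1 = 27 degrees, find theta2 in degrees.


sin(theta1) = sin(27 deg) = 0.45399
sin(theta2) = V2/V1 * sin(theta1) = 5312/2655 * 0.45399 = 0.908323
theta2 = arcsin(0.908323) = 65.2746 degrees

65.2746


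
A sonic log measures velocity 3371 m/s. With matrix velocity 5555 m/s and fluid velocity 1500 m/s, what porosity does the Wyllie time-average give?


1/V - 1/Vm = 1/3371 - 1/5555 = 0.00011663
1/Vf - 1/Vm = 1/1500 - 1/5555 = 0.00048665
phi = 0.00011663 / 0.00048665 = 0.2397

0.2397


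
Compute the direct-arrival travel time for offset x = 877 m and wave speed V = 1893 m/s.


t = x / V
= 877 / 1893
= 0.4633 s

0.4633


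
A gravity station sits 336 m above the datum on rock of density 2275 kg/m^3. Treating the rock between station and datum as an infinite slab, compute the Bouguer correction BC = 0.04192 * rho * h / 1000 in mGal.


BC = 0.04192 * rho * h / 1000
= 0.04192 * 2275 * 336 / 1000
= 32.0436 mGal

32.0436


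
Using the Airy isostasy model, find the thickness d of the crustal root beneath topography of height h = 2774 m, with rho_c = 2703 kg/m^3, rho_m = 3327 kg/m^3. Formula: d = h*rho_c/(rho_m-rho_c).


rho_m - rho_c = 3327 - 2703 = 624
d = 2774 * 2703 / 624
= 7498122 / 624
= 12016.22 m

12016.22


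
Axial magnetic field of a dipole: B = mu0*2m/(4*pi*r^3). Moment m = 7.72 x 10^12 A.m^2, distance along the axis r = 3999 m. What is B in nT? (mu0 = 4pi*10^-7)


m = 7.72 x 10^12 = 7720000000000 A.m^2
2m = 15440000000000 A.m^2
r^3 = 3999^3 = 63952011999
B = (4pi*10^-7) * 15440000000000 / (4*pi * 63952011999) * 1e9
= 19402476.228571 / 803644684313.38 * 1e9
= 24143.1028 nT

24143.1028


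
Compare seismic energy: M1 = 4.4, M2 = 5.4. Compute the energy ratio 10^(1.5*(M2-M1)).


M2 - M1 = 5.4 - 4.4 = 1.0
1.5 * 1.0 = 1.5
ratio = 10^1.5 = 31.62

31.62


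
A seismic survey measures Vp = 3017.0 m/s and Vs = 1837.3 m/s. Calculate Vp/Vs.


Vp/Vs = 3017.0 / 1837.3
= 1.6421

1.6421


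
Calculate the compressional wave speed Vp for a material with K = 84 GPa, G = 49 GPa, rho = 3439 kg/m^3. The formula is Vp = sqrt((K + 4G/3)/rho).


First compute the effective modulus:
K + 4G/3 = 84e9 + 4*49e9/3 = 149333333333.33 Pa
Then divide by density:
149333333333.33 / 3439 = 43423475.8166 Pa/(kg/m^3)
Take the square root:
Vp = sqrt(43423475.8166) = 6589.65 m/s

6589.65


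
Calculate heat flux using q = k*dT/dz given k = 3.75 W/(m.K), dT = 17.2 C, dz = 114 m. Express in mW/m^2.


q = k * dT / dz * 1000
= 3.75 * 17.2 / 114 * 1000
= 0.565789 * 1000
= 565.7895 mW/m^2

565.7895


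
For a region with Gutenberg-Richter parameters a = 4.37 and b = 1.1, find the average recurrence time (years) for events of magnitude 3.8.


log10(N) = 4.37 - 1.1*3.8 = 0.19
N = 10^0.19 = 1.548817
T = 1/N = 1/1.548817 = 0.6457 years

0.6457


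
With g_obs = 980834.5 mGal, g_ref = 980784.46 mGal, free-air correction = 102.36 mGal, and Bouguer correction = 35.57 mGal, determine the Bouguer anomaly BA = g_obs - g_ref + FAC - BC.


BA = g_obs - g_ref + FAC - BC
= 980834.5 - 980784.46 + 102.36 - 35.57
= 116.83 mGal

116.83


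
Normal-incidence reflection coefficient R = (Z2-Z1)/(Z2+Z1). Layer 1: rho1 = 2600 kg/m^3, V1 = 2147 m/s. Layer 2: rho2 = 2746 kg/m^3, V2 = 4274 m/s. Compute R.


Z1 = 2600 * 2147 = 5582200
Z2 = 2746 * 4274 = 11736404
R = (11736404 - 5582200) / (11736404 + 5582200) = 6154204 / 17318604 = 0.3554

0.3554


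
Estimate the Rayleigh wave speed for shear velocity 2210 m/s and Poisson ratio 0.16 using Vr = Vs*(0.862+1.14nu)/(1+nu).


Numerator factor = 0.862 + 1.14*0.16 = 1.0444
Denominator = 1 + 0.16 = 1.16
Vr = 2210 * 1.0444 / 1.16 = 1989.76 m/s

1989.76


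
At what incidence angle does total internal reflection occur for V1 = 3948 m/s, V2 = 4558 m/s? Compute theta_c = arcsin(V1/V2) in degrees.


V1/V2 = 3948/4558 = 0.866169
theta_c = arcsin(0.866169) = 60.0165 degrees

60.0165


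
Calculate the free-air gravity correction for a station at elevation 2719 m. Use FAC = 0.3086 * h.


FAC = 0.3086 * h
= 0.3086 * 2719
= 839.0834 mGal

839.0834


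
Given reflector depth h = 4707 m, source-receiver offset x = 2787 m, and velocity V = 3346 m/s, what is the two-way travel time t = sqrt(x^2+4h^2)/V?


x^2 + 4h^2 = 2787^2 + 4*4707^2 = 7767369 + 88623396 = 96390765
sqrt(96390765) = 9817.8799
t = 9817.8799 / 3346 = 2.9342 s

2.9342


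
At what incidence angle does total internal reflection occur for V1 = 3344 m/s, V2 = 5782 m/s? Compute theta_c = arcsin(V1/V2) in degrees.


V1/V2 = 3344/5782 = 0.578347
theta_c = arcsin(0.578347) = 35.3343 degrees

35.3343


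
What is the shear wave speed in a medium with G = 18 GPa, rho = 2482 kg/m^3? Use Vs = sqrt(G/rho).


Convert G to Pa: G = 18e9 Pa
Compute G/rho = 18e9 / 2482 = 7252215.9549
Vs = sqrt(7252215.9549) = 2692.99 m/s

2692.99


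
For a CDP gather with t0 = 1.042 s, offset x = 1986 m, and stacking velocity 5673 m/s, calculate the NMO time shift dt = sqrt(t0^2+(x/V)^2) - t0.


x/Vnmo = 1986/5673 = 0.350079
(x/Vnmo)^2 = 0.122556
t0^2 = 1.085764
sqrt(1.085764 + 0.122556) = 1.099236
dt = 1.099236 - 1.042 = 0.057236

0.057236


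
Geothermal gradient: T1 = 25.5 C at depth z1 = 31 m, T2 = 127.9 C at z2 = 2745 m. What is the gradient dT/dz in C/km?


dT = 127.9 - 25.5 = 102.4 C
dz = 2745 - 31 = 2714 m
gradient = dT/dz * 1000 = 102.4/2714 * 1000 = 37.7303 C/km

37.7303


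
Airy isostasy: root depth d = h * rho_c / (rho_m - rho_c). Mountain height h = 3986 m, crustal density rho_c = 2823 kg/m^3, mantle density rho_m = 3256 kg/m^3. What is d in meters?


rho_m - rho_c = 3256 - 2823 = 433
d = 3986 * 2823 / 433
= 11252478 / 433
= 25987.25 m

25987.25


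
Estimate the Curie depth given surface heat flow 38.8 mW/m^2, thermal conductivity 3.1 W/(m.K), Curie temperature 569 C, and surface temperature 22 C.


T_Curie - T_surf = 569 - 22 = 547 C
Convert q to W/m^2: 38.8 mW/m^2 = 0.0388 W/m^2
d = 547 * 3.1 / 0.0388 = 43703.61 m

43703.61


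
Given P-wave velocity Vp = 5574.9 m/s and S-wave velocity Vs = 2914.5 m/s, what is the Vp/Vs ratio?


Vp/Vs = 5574.9 / 2914.5
= 1.9128

1.9128


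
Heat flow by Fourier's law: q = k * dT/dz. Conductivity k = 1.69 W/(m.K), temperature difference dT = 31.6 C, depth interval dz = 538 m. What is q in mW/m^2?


q = k * dT / dz * 1000
= 1.69 * 31.6 / 538 * 1000
= 0.099264 * 1000
= 99.2639 mW/m^2

99.2639


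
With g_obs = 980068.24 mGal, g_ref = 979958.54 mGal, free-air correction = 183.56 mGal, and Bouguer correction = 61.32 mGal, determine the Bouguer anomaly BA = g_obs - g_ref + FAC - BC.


BA = g_obs - g_ref + FAC - BC
= 980068.24 - 979958.54 + 183.56 - 61.32
= 231.94 mGal

231.94


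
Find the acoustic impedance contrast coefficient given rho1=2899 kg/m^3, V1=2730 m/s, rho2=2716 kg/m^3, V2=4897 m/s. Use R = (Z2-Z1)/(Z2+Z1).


Z1 = 2899 * 2730 = 7914270
Z2 = 2716 * 4897 = 13300252
R = (13300252 - 7914270) / (13300252 + 7914270) = 5385982 / 21214522 = 0.2539

0.2539


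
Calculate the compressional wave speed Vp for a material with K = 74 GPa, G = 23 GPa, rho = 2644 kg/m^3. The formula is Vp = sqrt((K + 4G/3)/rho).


First compute the effective modulus:
K + 4G/3 = 74e9 + 4*23e9/3 = 104666666666.67 Pa
Then divide by density:
104666666666.67 / 2644 = 39586485.1236 Pa/(kg/m^3)
Take the square root:
Vp = sqrt(39586485.1236) = 6291.78 m/s

6291.78


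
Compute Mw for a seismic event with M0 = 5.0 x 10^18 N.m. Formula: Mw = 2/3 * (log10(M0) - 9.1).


log10(M0) = log10(5.0 x 10^18) = 18.699
Mw = 2/3 * (18.699 - 9.1)
= 2/3 * 9.599
= 6.4

6.4


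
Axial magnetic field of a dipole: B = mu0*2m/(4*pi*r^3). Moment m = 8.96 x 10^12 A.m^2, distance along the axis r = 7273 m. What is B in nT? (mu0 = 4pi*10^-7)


m = 8.96 x 10^12 = 8960000000000 A.m^2
2m = 17920000000000 A.m^2
r^3 = 7273^3 = 384716455417
B = (4pi*10^-7) * 17920000000000 / (4*pi * 384716455417) * 1e9
= 22518936.140932 / 4834489560212.61 * 1e9
= 4657.976 nT

4657.976


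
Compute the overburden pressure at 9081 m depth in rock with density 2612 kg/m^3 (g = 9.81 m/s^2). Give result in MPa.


P = rho * g * z / 1e6
= 2612 * 9.81 * 9081 / 1e6
= 232689001.32 / 1e6
= 232.689 MPa

232.689


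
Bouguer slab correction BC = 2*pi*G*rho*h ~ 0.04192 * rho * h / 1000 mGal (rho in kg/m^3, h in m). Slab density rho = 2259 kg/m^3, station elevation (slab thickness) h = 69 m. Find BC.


BC = 0.04192 * rho * h / 1000
= 0.04192 * 2259 * 69 / 1000
= 6.5341 mGal

6.5341


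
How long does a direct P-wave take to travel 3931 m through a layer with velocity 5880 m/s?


t = x / V
= 3931 / 5880
= 0.6685 s

0.6685


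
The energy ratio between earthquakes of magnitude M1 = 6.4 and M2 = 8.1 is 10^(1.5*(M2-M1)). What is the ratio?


M2 - M1 = 8.1 - 6.4 = 1.7
1.5 * 1.7 = 2.55
ratio = 10^2.55 = 354.81

354.81


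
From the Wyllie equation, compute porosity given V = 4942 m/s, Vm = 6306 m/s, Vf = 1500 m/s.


1/V - 1/Vm = 1/4942 - 1/6306 = 4.377e-05
1/Vf - 1/Vm = 1/1500 - 1/6306 = 0.00050809
phi = 4.377e-05 / 0.00050809 = 0.0861

0.0861


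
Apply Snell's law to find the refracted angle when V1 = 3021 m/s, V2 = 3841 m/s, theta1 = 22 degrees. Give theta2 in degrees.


sin(theta1) = sin(22 deg) = 0.374607
sin(theta2) = V2/V1 * sin(theta1) = 3841/3021 * 0.374607 = 0.476287
theta2 = arcsin(0.476287) = 28.4432 degrees

28.4432


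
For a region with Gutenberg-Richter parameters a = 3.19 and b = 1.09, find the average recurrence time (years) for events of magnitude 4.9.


log10(N) = 3.19 - 1.09*4.9 = -2.151
N = 10^-2.151 = 0.007063
T = 1/N = 1/0.007063 = 141.5794 years

141.5794


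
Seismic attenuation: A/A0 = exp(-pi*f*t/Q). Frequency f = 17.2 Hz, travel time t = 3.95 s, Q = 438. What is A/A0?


pi*f*t/Q = pi*17.2*3.95/438 = 0.487305
A/A0 = exp(-0.487305) = 0.614279

0.614279


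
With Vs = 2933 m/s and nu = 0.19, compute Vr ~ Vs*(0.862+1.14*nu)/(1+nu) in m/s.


Numerator factor = 0.862 + 1.14*0.19 = 1.0786
Denominator = 1 + 0.19 = 1.19
Vr = 2933 * 1.0786 / 1.19 = 2658.43 m/s

2658.43


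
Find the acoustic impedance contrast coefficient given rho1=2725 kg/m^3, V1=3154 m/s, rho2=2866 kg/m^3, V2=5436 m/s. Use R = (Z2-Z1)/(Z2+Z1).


Z1 = 2725 * 3154 = 8594650
Z2 = 2866 * 5436 = 15579576
R = (15579576 - 8594650) / (15579576 + 8594650) = 6984926 / 24174226 = 0.2889

0.2889


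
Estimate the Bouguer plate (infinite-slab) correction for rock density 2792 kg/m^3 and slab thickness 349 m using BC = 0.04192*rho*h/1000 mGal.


BC = 0.04192 * rho * h / 1000
= 0.04192 * 2792 * 349 / 1000
= 40.8472 mGal

40.8472


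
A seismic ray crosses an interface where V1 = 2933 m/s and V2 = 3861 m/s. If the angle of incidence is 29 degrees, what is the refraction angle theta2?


sin(theta1) = sin(29 deg) = 0.48481
sin(theta2) = V2/V1 * sin(theta1) = 3861/2933 * 0.48481 = 0.638203
theta2 = arcsin(0.638203) = 39.658 degrees

39.658


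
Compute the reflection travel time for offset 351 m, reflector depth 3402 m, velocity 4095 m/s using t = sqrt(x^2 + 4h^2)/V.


x^2 + 4h^2 = 351^2 + 4*3402^2 = 123201 + 46294416 = 46417617
sqrt(46417617) = 6813.0476
t = 6813.0476 / 4095 = 1.6637 s

1.6637


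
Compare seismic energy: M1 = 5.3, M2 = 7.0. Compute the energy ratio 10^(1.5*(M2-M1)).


M2 - M1 = 7.0 - 5.3 = 1.7
1.5 * 1.7 = 2.55
ratio = 10^2.55 = 354.81

354.81


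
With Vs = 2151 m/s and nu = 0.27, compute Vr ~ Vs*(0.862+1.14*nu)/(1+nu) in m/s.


Numerator factor = 0.862 + 1.14*0.27 = 1.1698
Denominator = 1 + 0.27 = 1.27
Vr = 2151 * 1.1698 / 1.27 = 1981.29 m/s

1981.29


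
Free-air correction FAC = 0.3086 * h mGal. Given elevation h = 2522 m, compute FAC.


FAC = 0.3086 * h
= 0.3086 * 2522
= 778.2892 mGal

778.2892


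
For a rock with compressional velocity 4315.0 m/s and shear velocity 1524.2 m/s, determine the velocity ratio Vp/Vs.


Vp/Vs = 4315.0 / 1524.2
= 2.831

2.831


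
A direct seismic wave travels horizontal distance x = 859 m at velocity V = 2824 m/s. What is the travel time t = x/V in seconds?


t = x / V
= 859 / 2824
= 0.3042 s

0.3042


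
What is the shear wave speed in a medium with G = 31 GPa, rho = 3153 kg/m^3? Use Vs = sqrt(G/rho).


Convert G to Pa: G = 31e9 Pa
Compute G/rho = 31e9 / 3153 = 9831906.1212
Vs = sqrt(9831906.1212) = 3135.59 m/s

3135.59


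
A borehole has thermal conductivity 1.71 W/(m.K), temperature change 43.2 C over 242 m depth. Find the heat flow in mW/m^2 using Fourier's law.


q = k * dT / dz * 1000
= 1.71 * 43.2 / 242 * 1000
= 0.305256 * 1000
= 305.2562 mW/m^2

305.2562


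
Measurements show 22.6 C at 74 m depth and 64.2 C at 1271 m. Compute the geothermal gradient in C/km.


dT = 64.2 - 22.6 = 41.6 C
dz = 1271 - 74 = 1197 m
gradient = dT/dz * 1000 = 41.6/1197 * 1000 = 34.7536 C/km

34.7536


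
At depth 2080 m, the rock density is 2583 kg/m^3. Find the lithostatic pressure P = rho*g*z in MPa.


P = rho * g * z / 1e6
= 2583 * 9.81 * 2080 / 1e6
= 52705598.4 / 1e6
= 52.7056 MPa

52.7056


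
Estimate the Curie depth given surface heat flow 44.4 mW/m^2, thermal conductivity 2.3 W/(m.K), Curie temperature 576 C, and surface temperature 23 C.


T_Curie - T_surf = 576 - 23 = 553 C
Convert q to W/m^2: 44.4 mW/m^2 = 0.0444 W/m^2
d = 553 * 2.3 / 0.0444 = 28646.4 m

28646.4


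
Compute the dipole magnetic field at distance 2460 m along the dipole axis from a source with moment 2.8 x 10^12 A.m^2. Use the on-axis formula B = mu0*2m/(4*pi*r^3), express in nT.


m = 2.8 x 10^12 = 2800000000000 A.m^2
2m = 5600000000000 A.m^2
r^3 = 2460^3 = 14886936000
B = (4pi*10^-7) * 5600000000000 / (4*pi * 14886936000) * 1e9
= 7037167.544041 / 187074755088.25 * 1e9
= 37616.8743 nT

37616.8743


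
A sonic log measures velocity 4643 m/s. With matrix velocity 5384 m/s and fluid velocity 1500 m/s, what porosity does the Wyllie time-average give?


1/V - 1/Vm = 1/4643 - 1/5384 = 2.964e-05
1/Vf - 1/Vm = 1/1500 - 1/5384 = 0.00048093
phi = 2.964e-05 / 0.00048093 = 0.0616

0.0616


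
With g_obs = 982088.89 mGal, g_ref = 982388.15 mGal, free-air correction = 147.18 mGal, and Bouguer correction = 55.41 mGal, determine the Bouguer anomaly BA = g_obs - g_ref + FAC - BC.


BA = g_obs - g_ref + FAC - BC
= 982088.89 - 982388.15 + 147.18 - 55.41
= -207.49 mGal

-207.49


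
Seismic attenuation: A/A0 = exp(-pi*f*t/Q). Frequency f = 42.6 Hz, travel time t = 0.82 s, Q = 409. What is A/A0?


pi*f*t/Q = pi*42.6*0.82/409 = 0.268318
A/A0 = exp(-0.268318) = 0.764664

0.764664


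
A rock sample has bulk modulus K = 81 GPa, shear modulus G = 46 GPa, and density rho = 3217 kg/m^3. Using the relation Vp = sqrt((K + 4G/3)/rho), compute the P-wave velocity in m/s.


First compute the effective modulus:
K + 4G/3 = 81e9 + 4*46e9/3 = 142333333333.33 Pa
Then divide by density:
142333333333.33 / 3217 = 44244119.7803 Pa/(kg/m^3)
Take the square root:
Vp = sqrt(44244119.7803) = 6651.63 m/s

6651.63


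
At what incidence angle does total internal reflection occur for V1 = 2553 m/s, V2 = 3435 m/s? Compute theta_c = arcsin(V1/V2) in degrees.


V1/V2 = 2553/3435 = 0.743231
theta_c = arcsin(0.743231) = 48.0074 degrees

48.0074


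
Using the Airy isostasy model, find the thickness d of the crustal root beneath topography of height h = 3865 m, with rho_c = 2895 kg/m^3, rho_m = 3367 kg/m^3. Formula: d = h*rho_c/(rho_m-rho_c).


rho_m - rho_c = 3367 - 2895 = 472
d = 3865 * 2895 / 472
= 11189175 / 472
= 23705.88 m

23705.88


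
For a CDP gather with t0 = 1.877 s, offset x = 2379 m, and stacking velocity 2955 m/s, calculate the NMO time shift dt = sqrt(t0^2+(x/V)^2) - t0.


x/Vnmo = 2379/2955 = 0.805076
(x/Vnmo)^2 = 0.648148
t0^2 = 3.523129
sqrt(3.523129 + 0.648148) = 2.04237
dt = 2.04237 - 1.877 = 0.16537

0.16537


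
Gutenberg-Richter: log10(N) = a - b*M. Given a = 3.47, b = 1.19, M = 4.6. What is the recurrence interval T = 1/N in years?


log10(N) = 3.47 - 1.19*4.6 = -2.004
N = 10^-2.004 = 0.009908
T = 1/N = 1/0.009908 = 100.9253 years

100.9253


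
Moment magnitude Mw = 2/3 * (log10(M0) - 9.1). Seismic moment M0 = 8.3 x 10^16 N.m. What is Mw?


log10(M0) = log10(8.3 x 10^16) = 16.9191
Mw = 2/3 * (16.9191 - 9.1)
= 2/3 * 7.8191
= 5.21

5.21


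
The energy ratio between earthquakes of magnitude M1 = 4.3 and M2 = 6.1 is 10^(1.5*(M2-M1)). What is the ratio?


M2 - M1 = 6.1 - 4.3 = 1.8
1.5 * 1.8 = 2.7
ratio = 10^2.7 = 501.19

501.19


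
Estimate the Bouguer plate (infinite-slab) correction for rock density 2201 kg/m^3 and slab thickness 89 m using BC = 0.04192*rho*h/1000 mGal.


BC = 0.04192 * rho * h / 1000
= 0.04192 * 2201 * 89 / 1000
= 8.2117 mGal

8.2117


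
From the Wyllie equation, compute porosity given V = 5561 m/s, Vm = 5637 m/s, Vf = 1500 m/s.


1/V - 1/Vm = 1/5561 - 1/5637 = 2.42e-06
1/Vf - 1/Vm = 1/1500 - 1/5637 = 0.00048927
phi = 2.42e-06 / 0.00048927 = 0.005

0.005


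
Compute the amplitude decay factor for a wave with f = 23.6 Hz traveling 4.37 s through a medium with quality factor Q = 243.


pi*f*t/Q = pi*23.6*4.37/243 = 1.333328
A/A0 = exp(-1.333328) = 0.263599

0.263599


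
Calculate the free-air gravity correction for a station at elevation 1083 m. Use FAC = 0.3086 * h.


FAC = 0.3086 * h
= 0.3086 * 1083
= 334.2138 mGal

334.2138


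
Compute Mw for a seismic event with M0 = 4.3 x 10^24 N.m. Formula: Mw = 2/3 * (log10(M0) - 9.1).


log10(M0) = log10(4.3 x 10^24) = 24.6335
Mw = 2/3 * (24.6335 - 9.1)
= 2/3 * 15.5335
= 10.36

10.36


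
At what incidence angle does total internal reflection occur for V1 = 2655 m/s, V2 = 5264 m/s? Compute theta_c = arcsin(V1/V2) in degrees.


V1/V2 = 2655/5264 = 0.504369
theta_c = arcsin(0.504369) = 30.2895 degrees

30.2895


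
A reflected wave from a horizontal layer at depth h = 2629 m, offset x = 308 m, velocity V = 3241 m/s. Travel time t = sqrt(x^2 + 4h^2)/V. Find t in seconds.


x^2 + 4h^2 = 308^2 + 4*2629^2 = 94864 + 27646564 = 27741428
sqrt(27741428) = 5267.0132
t = 5267.0132 / 3241 = 1.6251 s

1.6251


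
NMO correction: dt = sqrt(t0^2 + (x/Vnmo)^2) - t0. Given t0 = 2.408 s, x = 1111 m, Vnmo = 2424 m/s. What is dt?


x/Vnmo = 1111/2424 = 0.458333
(x/Vnmo)^2 = 0.210069
t0^2 = 5.798464
sqrt(5.798464 + 0.210069) = 2.451231
dt = 2.451231 - 2.408 = 0.043231

0.043231


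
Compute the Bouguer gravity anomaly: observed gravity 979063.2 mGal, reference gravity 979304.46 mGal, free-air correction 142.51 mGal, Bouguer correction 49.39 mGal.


BA = g_obs - g_ref + FAC - BC
= 979063.2 - 979304.46 + 142.51 - 49.39
= -148.14 mGal

-148.14


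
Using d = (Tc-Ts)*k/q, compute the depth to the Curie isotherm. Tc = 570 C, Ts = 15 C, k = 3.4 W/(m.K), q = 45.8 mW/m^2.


T_Curie - T_surf = 570 - 15 = 555 C
Convert q to W/m^2: 45.8 mW/m^2 = 0.0458 W/m^2
d = 555 * 3.4 / 0.0458 = 41200.87 m

41200.87


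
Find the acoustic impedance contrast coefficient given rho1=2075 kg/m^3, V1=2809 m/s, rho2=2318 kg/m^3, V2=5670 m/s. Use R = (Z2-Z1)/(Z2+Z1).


Z1 = 2075 * 2809 = 5828675
Z2 = 2318 * 5670 = 13143060
R = (13143060 - 5828675) / (13143060 + 5828675) = 7314385 / 18971735 = 0.3855

0.3855


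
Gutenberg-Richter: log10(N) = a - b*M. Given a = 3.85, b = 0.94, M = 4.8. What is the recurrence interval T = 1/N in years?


log10(N) = 3.85 - 0.94*4.8 = -0.662
N = 10^-0.662 = 0.217771
T = 1/N = 1/0.217771 = 4.592 years

4.592


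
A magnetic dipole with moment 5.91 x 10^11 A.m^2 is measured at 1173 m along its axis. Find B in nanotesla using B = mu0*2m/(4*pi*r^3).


m = 5.91 x 10^11 = 591000000000 A.m^2
2m = 1182000000000 A.m^2
r^3 = 1173^3 = 1613964717
B = (4pi*10^-7) * 1182000000000 / (4*pi * 1613964717) * 1e9
= 1485345.006617 / 20281678792.32 * 1e9
= 73235.8017 nT

73235.8017


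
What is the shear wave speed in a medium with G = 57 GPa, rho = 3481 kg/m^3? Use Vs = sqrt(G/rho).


Convert G to Pa: G = 57e9 Pa
Compute G/rho = 57e9 / 3481 = 16374604.9986
Vs = sqrt(16374604.9986) = 4046.55 m/s

4046.55


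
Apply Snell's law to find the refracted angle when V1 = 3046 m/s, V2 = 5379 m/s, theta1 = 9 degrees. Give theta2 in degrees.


sin(theta1) = sin(9 deg) = 0.156434
sin(theta2) = V2/V1 * sin(theta1) = 5379/3046 * 0.156434 = 0.276251
theta2 = arcsin(0.276251) = 16.0366 degrees

16.0366


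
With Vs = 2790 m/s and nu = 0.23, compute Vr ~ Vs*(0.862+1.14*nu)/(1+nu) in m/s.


Numerator factor = 0.862 + 1.14*0.23 = 1.1242
Denominator = 1 + 0.23 = 1.23
Vr = 2790 * 1.1242 / 1.23 = 2550.01 m/s

2550.01


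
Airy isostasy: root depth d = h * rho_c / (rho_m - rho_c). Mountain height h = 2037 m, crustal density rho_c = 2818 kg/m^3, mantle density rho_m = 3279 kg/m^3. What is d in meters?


rho_m - rho_c = 3279 - 2818 = 461
d = 2037 * 2818 / 461
= 5740266 / 461
= 12451.77 m

12451.77


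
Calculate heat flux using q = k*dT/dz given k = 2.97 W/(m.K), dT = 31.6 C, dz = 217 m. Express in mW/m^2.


q = k * dT / dz * 1000
= 2.97 * 31.6 / 217 * 1000
= 0.432498 * 1000
= 432.4977 mW/m^2

432.4977


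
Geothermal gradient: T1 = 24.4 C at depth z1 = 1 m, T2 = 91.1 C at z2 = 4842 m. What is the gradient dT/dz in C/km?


dT = 91.1 - 24.4 = 66.7 C
dz = 4842 - 1 = 4841 m
gradient = dT/dz * 1000 = 66.7/4841 * 1000 = 13.7781 C/km

13.7781


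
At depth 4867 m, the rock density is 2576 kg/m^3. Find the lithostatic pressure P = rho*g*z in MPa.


P = rho * g * z / 1e6
= 2576 * 9.81 * 4867 / 1e6
= 122991815.52 / 1e6
= 122.9918 MPa

122.9918


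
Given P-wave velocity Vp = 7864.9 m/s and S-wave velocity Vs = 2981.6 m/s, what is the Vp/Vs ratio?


Vp/Vs = 7864.9 / 2981.6
= 2.6378

2.6378


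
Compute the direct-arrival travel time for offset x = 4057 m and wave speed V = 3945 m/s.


t = x / V
= 4057 / 3945
= 1.0284 s

1.0284


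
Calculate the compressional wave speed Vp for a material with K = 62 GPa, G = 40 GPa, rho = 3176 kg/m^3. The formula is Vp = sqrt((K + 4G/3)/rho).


First compute the effective modulus:
K + 4G/3 = 62e9 + 4*40e9/3 = 115333333333.33 Pa
Then divide by density:
115333333333.33 / 3176 = 36314021.8304 Pa/(kg/m^3)
Take the square root:
Vp = sqrt(36314021.8304) = 6026.11 m/s

6026.11


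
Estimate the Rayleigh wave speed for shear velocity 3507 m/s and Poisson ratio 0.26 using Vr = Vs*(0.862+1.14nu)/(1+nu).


Numerator factor = 0.862 + 1.14*0.26 = 1.1584
Denominator = 1 + 0.26 = 1.26
Vr = 3507 * 1.1584 / 1.26 = 3224.21 m/s

3224.21


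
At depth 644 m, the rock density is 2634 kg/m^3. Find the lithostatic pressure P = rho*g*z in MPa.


P = rho * g * z / 1e6
= 2634 * 9.81 * 644 / 1e6
= 16640663.76 / 1e6
= 16.6407 MPa

16.6407


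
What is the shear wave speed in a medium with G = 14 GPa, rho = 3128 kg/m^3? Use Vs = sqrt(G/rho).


Convert G to Pa: G = 14e9 Pa
Compute G/rho = 14e9 / 3128 = 4475703.3248
Vs = sqrt(4475703.3248) = 2115.59 m/s

2115.59


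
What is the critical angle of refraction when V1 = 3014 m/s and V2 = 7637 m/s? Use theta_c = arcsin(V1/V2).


V1/V2 = 3014/7637 = 0.394658
theta_c = arcsin(0.394658) = 23.2446 degrees

23.2446


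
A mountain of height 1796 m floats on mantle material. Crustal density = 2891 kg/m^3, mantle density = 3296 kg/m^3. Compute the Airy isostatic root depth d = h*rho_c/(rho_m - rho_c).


rho_m - rho_c = 3296 - 2891 = 405
d = 1796 * 2891 / 405
= 5192236 / 405
= 12820.34 m

12820.34


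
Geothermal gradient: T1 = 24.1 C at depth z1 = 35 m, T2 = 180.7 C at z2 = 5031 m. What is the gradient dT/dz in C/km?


dT = 180.7 - 24.1 = 156.6 C
dz = 5031 - 35 = 4996 m
gradient = dT/dz * 1000 = 156.6/4996 * 1000 = 31.3451 C/km

31.3451


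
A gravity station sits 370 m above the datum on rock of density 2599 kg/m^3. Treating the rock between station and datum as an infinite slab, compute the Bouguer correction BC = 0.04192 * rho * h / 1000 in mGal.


BC = 0.04192 * rho * h / 1000
= 0.04192 * 2599 * 370 / 1000
= 40.3115 mGal

40.3115


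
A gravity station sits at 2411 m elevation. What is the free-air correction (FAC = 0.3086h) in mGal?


FAC = 0.3086 * h
= 0.3086 * 2411
= 744.0346 mGal

744.0346


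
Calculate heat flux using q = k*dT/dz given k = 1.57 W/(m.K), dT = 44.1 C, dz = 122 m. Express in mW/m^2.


q = k * dT / dz * 1000
= 1.57 * 44.1 / 122 * 1000
= 0.567516 * 1000
= 567.5164 mW/m^2

567.5164


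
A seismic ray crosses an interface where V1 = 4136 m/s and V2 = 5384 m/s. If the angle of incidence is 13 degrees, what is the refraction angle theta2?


sin(theta1) = sin(13 deg) = 0.224951
sin(theta2) = V2/V1 * sin(theta1) = 5384/4136 * 0.224951 = 0.292828
theta2 = arcsin(0.292828) = 17.0273 degrees

17.0273


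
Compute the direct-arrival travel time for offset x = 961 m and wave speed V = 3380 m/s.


t = x / V
= 961 / 3380
= 0.2843 s

0.2843


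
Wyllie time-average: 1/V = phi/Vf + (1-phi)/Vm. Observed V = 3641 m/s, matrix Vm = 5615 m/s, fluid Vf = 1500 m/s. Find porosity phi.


1/V - 1/Vm = 1/3641 - 1/5615 = 9.656e-05
1/Vf - 1/Vm = 1/1500 - 1/5615 = 0.00048857
phi = 9.656e-05 / 0.00048857 = 0.1976

0.1976


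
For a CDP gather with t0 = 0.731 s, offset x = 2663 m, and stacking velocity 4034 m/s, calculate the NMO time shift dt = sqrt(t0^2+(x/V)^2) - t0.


x/Vnmo = 2663/4034 = 0.660139
(x/Vnmo)^2 = 0.435783
t0^2 = 0.534361
sqrt(0.534361 + 0.435783) = 0.984959
dt = 0.984959 - 0.731 = 0.253959

0.253959


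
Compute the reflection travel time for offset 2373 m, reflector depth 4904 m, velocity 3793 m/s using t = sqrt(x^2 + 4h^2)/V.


x^2 + 4h^2 = 2373^2 + 4*4904^2 = 5631129 + 96196864 = 101827993
sqrt(101827993) = 10090.9857
t = 10090.9857 / 3793 = 2.6604 s

2.6604


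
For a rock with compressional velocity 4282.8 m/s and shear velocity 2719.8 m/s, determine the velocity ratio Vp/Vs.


Vp/Vs = 4282.8 / 2719.8
= 1.5747

1.5747


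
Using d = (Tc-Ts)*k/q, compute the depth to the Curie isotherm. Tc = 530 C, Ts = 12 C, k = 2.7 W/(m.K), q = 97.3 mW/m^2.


T_Curie - T_surf = 530 - 12 = 518 C
Convert q to W/m^2: 97.3 mW/m^2 = 0.0973 W/m^2
d = 518 * 2.7 / 0.0973 = 14374.1 m

14374.1


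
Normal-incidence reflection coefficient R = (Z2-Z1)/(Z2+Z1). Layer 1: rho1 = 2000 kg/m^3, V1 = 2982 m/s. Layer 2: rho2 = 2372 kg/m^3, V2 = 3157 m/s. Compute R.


Z1 = 2000 * 2982 = 5964000
Z2 = 2372 * 3157 = 7488404
R = (7488404 - 5964000) / (7488404 + 5964000) = 1524404 / 13452404 = 0.1133

0.1133


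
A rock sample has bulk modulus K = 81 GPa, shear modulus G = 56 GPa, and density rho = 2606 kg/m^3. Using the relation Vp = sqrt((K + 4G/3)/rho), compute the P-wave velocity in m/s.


First compute the effective modulus:
K + 4G/3 = 81e9 + 4*56e9/3 = 155666666666.67 Pa
Then divide by density:
155666666666.67 / 2606 = 59733947.3011 Pa/(kg/m^3)
Take the square root:
Vp = sqrt(59733947.3011) = 7728.77 m/s

7728.77


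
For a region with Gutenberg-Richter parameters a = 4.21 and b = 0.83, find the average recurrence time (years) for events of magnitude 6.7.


log10(N) = 4.21 - 0.83*6.7 = -1.351
N = 10^-1.351 = 0.044566
T = 1/N = 1/0.044566 = 22.4388 years

22.4388


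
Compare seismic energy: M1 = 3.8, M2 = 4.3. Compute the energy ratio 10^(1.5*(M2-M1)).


M2 - M1 = 4.3 - 3.8 = 0.5
1.5 * 0.5 = 0.75
ratio = 10^0.75 = 5.62

5.62


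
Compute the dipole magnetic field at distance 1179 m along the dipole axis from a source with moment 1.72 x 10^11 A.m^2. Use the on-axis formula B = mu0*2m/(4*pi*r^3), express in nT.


m = 1.72 x 10^11 = 172000000000 A.m^2
2m = 344000000000 A.m^2
r^3 = 1179^3 = 1638858339
B = (4pi*10^-7) * 344000000000 / (4*pi * 1638858339) * 1e9
= 432283.149134 / 20594501272.31 * 1e9
= 20990.2218 nT

20990.2218
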